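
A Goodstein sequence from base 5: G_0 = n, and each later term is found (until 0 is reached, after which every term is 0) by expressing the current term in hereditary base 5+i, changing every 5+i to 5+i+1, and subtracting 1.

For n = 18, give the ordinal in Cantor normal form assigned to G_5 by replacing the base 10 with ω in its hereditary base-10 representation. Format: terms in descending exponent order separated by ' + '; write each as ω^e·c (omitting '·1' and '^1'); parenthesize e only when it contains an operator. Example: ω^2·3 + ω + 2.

G_0=18  [base 5] 3·5 + 3  →[5↦6]→  3·6 + 3 = 21  −1 ⇒ G_1=20
G_1=20  [base 6] 3·6 + 2  →[6↦7]→  3·7 + 2 = 23  −1 ⇒ G_2=22
G_2=22  [base 7] 3·7 + 1  →[7↦8]→  3·8 + 1 = 25  −1 ⇒ G_3=24
G_3=24  [base 8] 3·8  →[8↦9]→  3·9 = 27  −1 ⇒ G_4=26
G_4=26  [base 9] 2·9 + 8  →[9↦10]→  2·10 + 8 = 28  −1 ⇒ G_5=27
G_5=27  [base 10] 2·10 + 7  →[10↦11]→  2·11 + 7 = 29  −1 ⇒ G_6=28

ω·2 + 7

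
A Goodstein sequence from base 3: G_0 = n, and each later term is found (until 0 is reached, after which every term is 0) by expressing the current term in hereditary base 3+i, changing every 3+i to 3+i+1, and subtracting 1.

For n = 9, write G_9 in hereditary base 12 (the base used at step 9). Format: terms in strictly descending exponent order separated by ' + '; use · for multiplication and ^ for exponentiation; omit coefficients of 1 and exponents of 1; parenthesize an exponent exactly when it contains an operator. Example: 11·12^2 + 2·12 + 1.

2·12 + 3

(0) 9|_3 = 3^2 ↦ 4^2|_4 = 16 ⇒ 15
(1) 15|_4 = 3·4 + 3 ↦ 3·5 + 3|_5 = 18 ⇒ 17
(2) 17|_5 = 3·5 + 2 ↦ 3·6 + 2|_6 = 20 ⇒ 19
(3) 19|_6 = 3·6 + 1 ↦ 3·7 + 1|_7 = 22 ⇒ 21
(4) 21|_7 = 3·7 ↦ 3·8|_8 = 24 ⇒ 23
(5) 23|_8 = 2·8 + 7 ↦ 2·9 + 7|_9 = 25 ⇒ 24
(6) 24|_9 = 2·9 + 6 ↦ 2·10 + 6|_10 = 26 ⇒ 25
(7) 25|_10 = 2·10 + 5 ↦ 2·11 + 5|_11 = 27 ⇒ 26
(8) 26|_11 = 2·11 + 4 ↦ 2·12 + 4|_12 = 28 ⇒ 27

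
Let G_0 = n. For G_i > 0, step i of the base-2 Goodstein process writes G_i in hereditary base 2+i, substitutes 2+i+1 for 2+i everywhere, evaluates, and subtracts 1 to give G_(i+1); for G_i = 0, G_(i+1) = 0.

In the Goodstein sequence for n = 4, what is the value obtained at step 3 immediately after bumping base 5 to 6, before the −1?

84

G_0 = 4. HB_2(4) = 2^2. Bump = 27. G_1 = 26.
G_1 = 26. HB_3(26) = 2·3^2 + 2·3 + 2. Bump = 42. G_2 = 41.
G_2 = 41. HB_4(41) = 2·4^2 + 2·4 + 1. Bump = 61. G_3 = 60.
G_3 = 60. HB_5(60) = 2·5^2 + 2·5. Bump = 84. G_4 = 83.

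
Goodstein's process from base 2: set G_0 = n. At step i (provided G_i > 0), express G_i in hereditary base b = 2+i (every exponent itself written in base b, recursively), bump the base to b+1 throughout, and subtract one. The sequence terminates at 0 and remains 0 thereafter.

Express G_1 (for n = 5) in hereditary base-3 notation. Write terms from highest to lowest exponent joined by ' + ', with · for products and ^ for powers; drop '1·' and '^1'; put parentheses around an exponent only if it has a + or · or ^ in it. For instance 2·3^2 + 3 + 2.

G_0=5  [base 2] 2^2 + 1  →[2↦3]→  3^3 + 1 = 28  −1 ⇒ G_1=27
G_1=27  [base 3] 3^3  →[3↦4]→  4^4 = 256  −1 ⇒ G_2=255

3^3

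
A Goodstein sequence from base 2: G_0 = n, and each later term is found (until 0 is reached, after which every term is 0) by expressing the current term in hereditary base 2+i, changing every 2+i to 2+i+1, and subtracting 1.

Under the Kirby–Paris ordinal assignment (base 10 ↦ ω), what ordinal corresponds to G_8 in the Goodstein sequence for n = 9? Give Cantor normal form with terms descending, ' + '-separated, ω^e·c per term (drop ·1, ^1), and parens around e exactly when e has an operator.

base 2: 9 = 2^(2 + 1) + 1; at 3: 3^(3 + 1) + 1 = 82; next = 81
base 3: 81 = 3^(3 + 1); at 4: 4^(4 + 1) = 1024; next = 1023
base 4: 1023 = 3·4^4 + 3·4^3 + 3·4^2 + 3·4 + 3; at 5: 3·5^5 + 3·5^3 + 3·5^2 + 3·5 + 3 = 9843; next = 9842
base 5: 9842 = 3·5^5 + 3·5^3 + 3·5^2 + 3·5 + 2; at 6: 3·6^6 + 3·6^3 + 3·6^2 + 3·6 + 2 = 140744; next = 140743
base 6: 140743 = 3·6^6 + 3·6^3 + 3·6^2 + 3·6 + 1; at 7: 3·7^7 + 3·7^3 + 3·7^2 + 3·7 + 1 = 2471827; next = 2471826
base 7: 2471826 = 3·7^7 + 3·7^3 + 3·7^2 + 3·7; at 8: 3·8^8 + 3·8^3 + 3·8^2 + 3·8 = 50333400; next = 50333399
base 8: 50333399 = 3·8^8 + 3·8^3 + 3·8^2 + 2·8 + 7; at 9: 3·9^9 + 3·9^3 + 3·9^2 + 2·9 + 7 = 1162263922; next = 1162263921
base 9: 1162263921 = 3·9^9 + 3·9^3 + 3·9^2 + 2·9 + 6; at 10: 3·10^10 + 3·10^3 + 3·10^2 + 2·10 + 6 = 30000003326; next = 30000003325

ω^ω·3 + ω^3·3 + ω^2·3 + ω·2 + 5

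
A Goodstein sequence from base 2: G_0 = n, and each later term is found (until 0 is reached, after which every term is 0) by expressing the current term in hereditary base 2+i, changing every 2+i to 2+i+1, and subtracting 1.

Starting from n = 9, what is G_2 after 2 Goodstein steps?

1023

9 —HB2→ 2^(2 + 1) + 1 —bump→ 3^(3 + 1) + 1 = 82 —(−1)→ 81
81 —HB3→ 3^(3 + 1) —bump→ 4^(4 + 1) = 1024 —(−1)→ 1023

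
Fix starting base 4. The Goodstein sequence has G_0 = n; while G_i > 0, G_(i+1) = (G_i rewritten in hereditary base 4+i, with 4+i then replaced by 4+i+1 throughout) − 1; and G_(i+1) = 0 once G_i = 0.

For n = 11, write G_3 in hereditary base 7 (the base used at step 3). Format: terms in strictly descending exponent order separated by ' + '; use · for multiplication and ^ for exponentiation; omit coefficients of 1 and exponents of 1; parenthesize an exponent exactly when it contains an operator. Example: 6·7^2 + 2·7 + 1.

G_0=11  [base 4] 2·4 + 3  →[4↦5]→  2·5 + 3 = 13  −1 ⇒ G_1=12
G_1=12  [base 5] 2·5 + 2  →[5↦6]→  2·6 + 2 = 14  −1 ⇒ G_2=13
G_2=13  [base 6] 2·6 + 1  →[6↦7]→  2·7 + 1 = 15  −1 ⇒ G_3=14

2·7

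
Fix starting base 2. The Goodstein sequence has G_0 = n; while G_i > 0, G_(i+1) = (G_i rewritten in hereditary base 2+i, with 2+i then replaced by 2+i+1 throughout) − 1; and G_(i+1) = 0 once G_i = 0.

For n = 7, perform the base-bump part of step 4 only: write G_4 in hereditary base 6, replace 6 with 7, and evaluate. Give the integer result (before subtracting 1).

823544

base 2: 7 = 2^2 + 2 + 1; at 3: 3^3 + 3 + 1 = 31; next = 30
base 3: 30 = 3^3 + 3; at 4: 4^4 + 4 = 260; next = 259
base 4: 259 = 4^4 + 3; at 5: 5^5 + 3 = 3128; next = 3127
base 5: 3127 = 5^5 + 2; at 6: 6^6 + 2 = 46658; next = 46657
base 6: 46657 = 6^6 + 1; at 7: 7^7 + 1 = 823544; next = 823543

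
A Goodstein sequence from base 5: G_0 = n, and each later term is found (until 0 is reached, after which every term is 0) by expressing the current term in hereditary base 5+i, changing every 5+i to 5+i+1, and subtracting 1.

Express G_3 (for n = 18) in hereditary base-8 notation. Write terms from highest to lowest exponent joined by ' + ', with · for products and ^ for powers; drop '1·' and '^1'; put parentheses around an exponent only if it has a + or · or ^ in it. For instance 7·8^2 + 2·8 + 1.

[0] 18 ≡ 3·5 + 3 (base 5). Lift 6: 21. −1: 20.
[1] 20 ≡ 3·6 + 2 (base 6). Lift 7: 23. −1: 22.
[2] 22 ≡ 3·7 + 1 (base 7). Lift 8: 25. −1: 24.
[3] 24 ≡ 3·8 (base 8). Lift 9: 27. −1: 26.

3·8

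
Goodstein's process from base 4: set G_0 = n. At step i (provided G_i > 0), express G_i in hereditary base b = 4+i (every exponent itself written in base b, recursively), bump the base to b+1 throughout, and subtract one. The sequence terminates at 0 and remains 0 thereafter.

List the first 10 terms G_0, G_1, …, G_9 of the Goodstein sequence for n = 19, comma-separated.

19, 27, 37, 49, 63, 69, 75, 81, 87, 93

[0] 19 ≡ 4^2 + 3 (base 4). Lift 5: 28. −1: 27.
[1] 27 ≡ 5^2 + 2 (base 5). Lift 6: 38. −1: 37.
[2] 37 ≡ 6^2 + 1 (base 6). Lift 7: 50. −1: 49.
[3] 49 ≡ 7^2 (base 7). Lift 8: 64. −1: 63.
[4] 63 ≡ 7·8 + 7 (base 8). Lift 9: 70. −1: 69.
[5] 69 ≡ 7·9 + 6 (base 9). Lift 10: 76. −1: 75.
[6] 75 ≡ 7·10 + 5 (base 10). Lift 11: 82. −1: 81.
[7] 81 ≡ 7·11 + 4 (base 11). Lift 12: 88. −1: 87.
[8] 87 ≡ 7·12 + 3 (base 12). Lift 13: 94. −1: 93.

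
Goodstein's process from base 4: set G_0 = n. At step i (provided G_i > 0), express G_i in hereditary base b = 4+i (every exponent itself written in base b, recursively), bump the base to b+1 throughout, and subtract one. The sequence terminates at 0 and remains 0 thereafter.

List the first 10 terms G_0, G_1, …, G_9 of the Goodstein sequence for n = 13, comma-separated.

G_0=13  [base 4] 3·4 + 1  →[4↦5]→  3·5 + 1 = 16  −1 ⇒ G_1=15
G_1=15  [base 5] 3·5  →[5↦6]→  3·6 = 18  −1 ⇒ G_2=17
G_2=17  [base 6] 2·6 + 5  →[6↦7]→  2·7 + 5 = 19  −1 ⇒ G_3=18
G_3=18  [base 7] 2·7 + 4  →[7↦8]→  2·8 + 4 = 20  −1 ⇒ G_4=19
G_4=19  [base 8] 2·8 + 3  →[8↦9]→  2·9 + 3 = 21  −1 ⇒ G_5=20
G_5=20  [base 9] 2·9 + 2  →[9↦10]→  2·10 + 2 = 22  −1 ⇒ G_6=21
G_6=21  [base 10] 2·10 + 1  →[10↦11]→  2·11 + 1 = 23  −1 ⇒ G_7=22
G_7=22  [base 11] 2·11  →[11↦12]→  2·12 = 24  −1 ⇒ G_8=23
G_8=23  [base 12] 12 + 11  →[12↦13]→  13 + 11 = 24  −1 ⇒ G_9=23

13, 15, 17, 18, 19, 20, 21, 22, 23, 23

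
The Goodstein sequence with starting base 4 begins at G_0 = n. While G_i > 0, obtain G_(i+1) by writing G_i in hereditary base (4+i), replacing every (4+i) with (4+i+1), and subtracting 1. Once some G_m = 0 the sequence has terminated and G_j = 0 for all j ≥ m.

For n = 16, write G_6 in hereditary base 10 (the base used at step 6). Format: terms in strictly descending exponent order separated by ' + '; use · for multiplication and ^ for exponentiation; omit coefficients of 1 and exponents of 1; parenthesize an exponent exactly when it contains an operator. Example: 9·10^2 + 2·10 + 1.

(0) 16|_4 = 4^2 ↦ 5^2|_5 = 25 ⇒ 24
(1) 24|_5 = 4·5 + 4 ↦ 4·6 + 4|_6 = 28 ⇒ 27
(2) 27|_6 = 4·6 + 3 ↦ 4·7 + 3|_7 = 31 ⇒ 30
(3) 30|_7 = 4·7 + 2 ↦ 4·8 + 2|_8 = 34 ⇒ 33
(4) 33|_8 = 4·8 + 1 ↦ 4·9 + 1|_9 = 37 ⇒ 36
(5) 36|_9 = 4·9 ↦ 4·10|_10 = 40 ⇒ 39
(6) 39|_10 = 3·10 + 9 ↦ 3·11 + 9|_11 = 42 ⇒ 41

3·10 + 9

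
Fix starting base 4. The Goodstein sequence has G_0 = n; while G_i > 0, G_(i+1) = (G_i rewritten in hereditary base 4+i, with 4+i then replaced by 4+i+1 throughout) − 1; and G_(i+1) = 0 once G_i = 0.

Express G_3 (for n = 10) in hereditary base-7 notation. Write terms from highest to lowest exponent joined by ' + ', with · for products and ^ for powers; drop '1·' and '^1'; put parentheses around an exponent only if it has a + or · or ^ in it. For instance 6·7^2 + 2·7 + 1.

G_0 = 10. HB_4(10) = 2·4 + 2. Bump = 12. G_1 = 11.
G_1 = 11. HB_5(11) = 2·5 + 1. Bump = 13. G_2 = 12.
G_2 = 12. HB_6(12) = 2·6. Bump = 14. G_3 = 13.

7 + 6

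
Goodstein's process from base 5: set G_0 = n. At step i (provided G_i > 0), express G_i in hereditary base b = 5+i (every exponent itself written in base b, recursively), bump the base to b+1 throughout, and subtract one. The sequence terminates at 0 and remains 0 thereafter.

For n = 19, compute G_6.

(0) 19|_5 = 3·5 + 4 ↦ 3·6 + 4|_6 = 22 ⇒ 21
(1) 21|_6 = 3·6 + 3 ↦ 3·7 + 3|_7 = 24 ⇒ 23
(2) 23|_7 = 3·7 + 2 ↦ 3·8 + 2|_8 = 26 ⇒ 25
(3) 25|_8 = 3·8 + 1 ↦ 3·9 + 1|_9 = 28 ⇒ 27
(4) 27|_9 = 3·9 ↦ 3·10|_10 = 30 ⇒ 29
(5) 29|_10 = 2·10 + 9 ↦ 2·11 + 9|_11 = 31 ⇒ 30
(6) 30|_11 = 2·11 + 8 ↦ 2·12 + 8|_12 = 32 ⇒ 31

30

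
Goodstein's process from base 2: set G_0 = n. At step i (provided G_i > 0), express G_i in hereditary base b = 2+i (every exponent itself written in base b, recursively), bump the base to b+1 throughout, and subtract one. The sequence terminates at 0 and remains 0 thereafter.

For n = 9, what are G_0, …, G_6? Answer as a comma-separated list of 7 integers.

9, 81, 1023, 9842, 140743, 2471826, 50333399

[0] 9 ≡ 2^(2 + 1) + 1 (base 2). Lift 3: 82. −1: 81.
[1] 81 ≡ 3^(3 + 1) (base 3). Lift 4: 1024. −1: 1023.
[2] 1023 ≡ 3·4^4 + 3·4^3 + 3·4^2 + 3·4 + 3 (base 4). Lift 5: 9843. −1: 9842.
[3] 9842 ≡ 3·5^5 + 3·5^3 + 3·5^2 + 3·5 + 2 (base 5). Lift 6: 140744. −1: 140743.
[4] 140743 ≡ 3·6^6 + 3·6^3 + 3·6^2 + 3·6 + 1 (base 6). Lift 7: 2471827. −1: 2471826.
[5] 2471826 ≡ 3·7^7 + 3·7^3 + 3·7^2 + 3·7 (base 7). Lift 8: 50333400. −1: 50333399.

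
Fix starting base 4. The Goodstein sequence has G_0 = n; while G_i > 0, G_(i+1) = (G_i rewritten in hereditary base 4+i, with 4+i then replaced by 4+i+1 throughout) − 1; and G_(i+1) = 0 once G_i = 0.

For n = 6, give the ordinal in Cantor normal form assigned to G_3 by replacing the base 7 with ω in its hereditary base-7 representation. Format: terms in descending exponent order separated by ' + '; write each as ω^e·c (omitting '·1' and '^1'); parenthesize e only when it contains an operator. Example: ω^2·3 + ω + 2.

6

i=0: 6 = 4 + 2 (b=4); 4→5: 5 + 2 = 7; 7−1 = 6
i=1: 6 = 5 + 1 (b=5); 5→6: 6 + 1 = 7; 7−1 = 6
i=2: 6 = 6 (b=6); 6→7: 7 = 7; 7−1 = 6
i=3: 6 = 6 (b=7); 7→8: 6 = 6; 6−1 = 5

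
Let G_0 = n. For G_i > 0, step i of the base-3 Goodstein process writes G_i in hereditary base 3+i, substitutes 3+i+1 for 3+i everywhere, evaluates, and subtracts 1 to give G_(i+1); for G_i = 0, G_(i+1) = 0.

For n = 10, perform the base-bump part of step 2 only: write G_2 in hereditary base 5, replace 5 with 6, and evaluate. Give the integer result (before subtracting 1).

28

10 —HB3→ 3^2 + 1 —bump→ 4^2 + 1 = 17 —(−1)→ 16
16 —HB4→ 4^2 —bump→ 5^2 = 25 —(−1)→ 24
24 —HB5→ 4·5 + 4 —bump→ 4·6 + 4 = 28 —(−1)→ 27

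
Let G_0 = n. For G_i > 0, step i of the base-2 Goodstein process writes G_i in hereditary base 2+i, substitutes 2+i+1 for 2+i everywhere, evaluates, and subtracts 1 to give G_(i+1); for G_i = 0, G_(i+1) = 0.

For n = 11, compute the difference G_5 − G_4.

base 2: 11 = 2^(2 + 1) + 2 + 1; at 3: 3^(3 + 1) + 3 + 1 = 85; next = 84
base 3: 84 = 3^(3 + 1) + 3; at 4: 4^(4 + 1) + 4 = 1028; next = 1027
base 4: 1027 = 4^(4 + 1) + 3; at 5: 5^(5 + 1) + 3 = 15628; next = 15627
base 5: 15627 = 5^(5 + 1) + 2; at 6: 6^(6 + 1) + 2 = 279938; next = 279937
base 6: 279937 = 6^(6 + 1) + 1; at 7: 7^(7 + 1) + 1 = 5764802; next = 5764801

5484864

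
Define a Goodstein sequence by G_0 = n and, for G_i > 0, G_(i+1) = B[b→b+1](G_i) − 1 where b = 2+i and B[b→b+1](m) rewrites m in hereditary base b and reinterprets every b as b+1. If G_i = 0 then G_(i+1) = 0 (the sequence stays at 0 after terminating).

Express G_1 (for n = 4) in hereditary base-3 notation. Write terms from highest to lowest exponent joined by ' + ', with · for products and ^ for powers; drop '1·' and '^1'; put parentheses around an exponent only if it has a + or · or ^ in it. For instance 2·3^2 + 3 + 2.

4 —HB2→ 2^2 —bump→ 3^3 = 27 —(−1)→ 26
26 —HB3→ 2·3^2 + 2·3 + 2 —bump→ 2·4^2 + 2·4 + 2 = 42 —(−1)→ 41

2·3^2 + 2·3 + 2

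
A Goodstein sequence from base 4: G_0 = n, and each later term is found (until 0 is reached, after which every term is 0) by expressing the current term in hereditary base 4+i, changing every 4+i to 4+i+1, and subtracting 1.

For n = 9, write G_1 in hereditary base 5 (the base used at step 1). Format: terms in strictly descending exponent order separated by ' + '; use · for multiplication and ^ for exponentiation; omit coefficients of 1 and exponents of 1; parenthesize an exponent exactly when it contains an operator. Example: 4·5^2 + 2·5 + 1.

2·5

9 —HB4→ 2·4 + 1 —bump→ 2·5 + 1 = 11 —(−1)→ 10
10 —HB5→ 2·5 —bump→ 2·6 = 12 —(−1)→ 11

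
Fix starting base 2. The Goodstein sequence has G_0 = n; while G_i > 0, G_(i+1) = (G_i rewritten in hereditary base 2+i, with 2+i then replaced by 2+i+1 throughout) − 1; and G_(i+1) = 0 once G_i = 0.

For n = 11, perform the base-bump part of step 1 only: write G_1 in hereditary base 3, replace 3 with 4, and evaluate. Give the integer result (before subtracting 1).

1028

G_0 = 11. HB_2(11) = 2^(2 + 1) + 2 + 1. Bump = 85. G_1 = 84.
G_1 = 84. HB_3(84) = 3^(3 + 1) + 3. Bump = 1028. G_2 = 1027.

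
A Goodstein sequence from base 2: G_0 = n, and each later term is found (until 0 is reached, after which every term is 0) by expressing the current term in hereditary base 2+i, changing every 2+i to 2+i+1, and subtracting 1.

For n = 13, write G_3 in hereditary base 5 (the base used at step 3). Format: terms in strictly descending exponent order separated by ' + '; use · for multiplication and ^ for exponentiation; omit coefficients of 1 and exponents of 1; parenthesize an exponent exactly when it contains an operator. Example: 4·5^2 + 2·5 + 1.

5^(5 + 1) + 3·5^3 + 3·5^2 + 3·5 + 2

i=0: 13 = 2^(2 + 1) + 2^2 + 1 (b=2); 2→3: 3^(3 + 1) + 3^3 + 1 = 109; 109−1 = 108
i=1: 108 = 3^(3 + 1) + 3^3 (b=3); 3→4: 4^(4 + 1) + 4^4 = 1280; 1280−1 = 1279
i=2: 1279 = 4^(4 + 1) + 3·4^3 + 3·4^2 + 3·4 + 3 (b=4); 4→5: 5^(5 + 1) + 3·5^3 + 3·5^2 + 3·5 + 3 = 16093; 16093−1 = 16092
i=3: 16092 = 5^(5 + 1) + 3·5^3 + 3·5^2 + 3·5 + 2 (b=5); 5→6: 6^(6 + 1) + 3·6^3 + 3·6^2 + 3·6 + 2 = 280712; 280712−1 = 280711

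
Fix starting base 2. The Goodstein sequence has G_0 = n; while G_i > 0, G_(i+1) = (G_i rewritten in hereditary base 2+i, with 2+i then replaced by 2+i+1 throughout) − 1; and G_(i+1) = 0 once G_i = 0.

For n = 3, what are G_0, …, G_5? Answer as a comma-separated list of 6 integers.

(0) 3|_2 = 2 + 1 ↦ 3 + 1|_3 = 4 ⇒ 3
(1) 3|_3 = 3 ↦ 4|_4 = 4 ⇒ 3
(2) 3|_4 = 3 ↦ 3|_5 = 3 ⇒ 2
(3) 2|_5 = 2 ↦ 2|_6 = 2 ⇒ 1
(4) 1|_6 = 1 ↦ 1|_7 = 1 ⇒ 0

3, 3, 3, 2, 1, 0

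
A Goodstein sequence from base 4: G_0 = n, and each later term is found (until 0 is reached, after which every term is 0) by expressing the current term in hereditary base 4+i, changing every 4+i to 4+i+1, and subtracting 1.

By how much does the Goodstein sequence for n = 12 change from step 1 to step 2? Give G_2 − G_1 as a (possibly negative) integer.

1

i=0: 12 = 3·4 (b=4); 4→5: 3·5 = 15; 15−1 = 14
i=1: 14 = 2·5 + 4 (b=5); 5→6: 2·6 + 4 = 16; 16−1 = 15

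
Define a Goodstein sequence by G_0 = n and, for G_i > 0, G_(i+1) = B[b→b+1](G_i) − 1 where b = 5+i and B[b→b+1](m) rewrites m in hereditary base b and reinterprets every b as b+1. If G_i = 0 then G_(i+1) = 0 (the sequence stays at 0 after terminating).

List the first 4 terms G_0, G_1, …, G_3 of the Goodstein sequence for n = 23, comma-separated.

i=0: 23 = 4·5 + 3 (b=5); 5→6: 4·6 + 3 = 27; 27−1 = 26
i=1: 26 = 4·6 + 2 (b=6); 6→7: 4·7 + 2 = 30; 30−1 = 29
i=2: 29 = 4·7 + 1 (b=7); 7→8: 4·8 + 1 = 33; 33−1 = 32

23, 26, 29, 32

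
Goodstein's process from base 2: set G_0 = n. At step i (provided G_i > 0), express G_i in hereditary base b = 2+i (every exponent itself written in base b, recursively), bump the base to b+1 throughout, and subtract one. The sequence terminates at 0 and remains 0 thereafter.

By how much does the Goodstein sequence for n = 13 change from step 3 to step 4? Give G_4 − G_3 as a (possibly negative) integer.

264619

i=0: 13 = 2^(2 + 1) + 2^2 + 1 (b=2); 2→3: 3^(3 + 1) + 3^3 + 1 = 109; 109−1 = 108
i=1: 108 = 3^(3 + 1) + 3^3 (b=3); 3→4: 4^(4 + 1) + 4^4 = 1280; 1280−1 = 1279
i=2: 1279 = 4^(4 + 1) + 3·4^3 + 3·4^2 + 3·4 + 3 (b=4); 4→5: 5^(5 + 1) + 3·5^3 + 3·5^2 + 3·5 + 3 = 16093; 16093−1 = 16092
i=3: 16092 = 5^(5 + 1) + 3·5^3 + 3·5^2 + 3·5 + 2 (b=5); 5→6: 6^(6 + 1) + 3·6^3 + 3·6^2 + 3·6 + 2 = 280712; 280712−1 = 280711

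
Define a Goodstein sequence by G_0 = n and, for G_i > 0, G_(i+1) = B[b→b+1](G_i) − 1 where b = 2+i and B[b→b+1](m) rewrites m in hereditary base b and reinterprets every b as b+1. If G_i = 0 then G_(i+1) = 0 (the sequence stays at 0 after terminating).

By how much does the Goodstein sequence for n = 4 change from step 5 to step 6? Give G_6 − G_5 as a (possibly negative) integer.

30

[0] 4 ≡ 2^2 (base 2). Lift 3: 27. −1: 26.
[1] 26 ≡ 2·3^2 + 2·3 + 2 (base 3). Lift 4: 42. −1: 41.
[2] 41 ≡ 2·4^2 + 2·4 + 1 (base 4). Lift 5: 61. −1: 60.
[3] 60 ≡ 2·5^2 + 2·5 (base 5). Lift 6: 84. −1: 83.
[4] 83 ≡ 2·6^2 + 6 + 5 (base 6). Lift 7: 110. −1: 109.
[5] 109 ≡ 2·7^2 + 7 + 4 (base 7). Lift 8: 140. −1: 139.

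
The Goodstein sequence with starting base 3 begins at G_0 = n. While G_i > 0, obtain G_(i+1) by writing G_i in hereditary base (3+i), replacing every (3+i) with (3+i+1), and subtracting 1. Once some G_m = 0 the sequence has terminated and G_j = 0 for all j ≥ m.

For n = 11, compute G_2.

25

step 0: 11 = 3^2 + 2; sub 4 for 3: 4^2 + 2; = 18; G_1 = 18−1 = 17
step 1: 17 = 4^2 + 1; sub 5 for 4: 5^2 + 1; = 26; G_2 = 26−1 = 25
step 2: 25 = 5^2; sub 6 for 5: 6^2; = 36; G_3 = 36−1 = 35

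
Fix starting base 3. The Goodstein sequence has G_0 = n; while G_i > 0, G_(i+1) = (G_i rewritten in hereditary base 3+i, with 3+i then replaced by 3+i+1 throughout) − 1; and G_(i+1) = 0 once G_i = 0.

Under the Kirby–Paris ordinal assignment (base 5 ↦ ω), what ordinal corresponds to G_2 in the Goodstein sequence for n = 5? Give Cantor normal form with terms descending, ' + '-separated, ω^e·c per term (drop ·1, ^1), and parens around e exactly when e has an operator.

step 0: 5 = 3 + 2; sub 4 for 3: 4 + 2; = 6; G_1 = 6−1 = 5
step 1: 5 = 4 + 1; sub 5 for 4: 5 + 1; = 6; G_2 = 6−1 = 5

ω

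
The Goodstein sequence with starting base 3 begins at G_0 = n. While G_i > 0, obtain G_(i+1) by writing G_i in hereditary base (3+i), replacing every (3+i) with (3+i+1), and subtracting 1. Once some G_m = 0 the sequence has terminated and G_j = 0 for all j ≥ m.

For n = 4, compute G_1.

4

i=0: 4 = 3 + 1 (b=3); 3→4: 4 + 1 = 5; 5−1 = 4
i=1: 4 = 4 (b=4); 4→5: 5 = 5; 5−1 = 4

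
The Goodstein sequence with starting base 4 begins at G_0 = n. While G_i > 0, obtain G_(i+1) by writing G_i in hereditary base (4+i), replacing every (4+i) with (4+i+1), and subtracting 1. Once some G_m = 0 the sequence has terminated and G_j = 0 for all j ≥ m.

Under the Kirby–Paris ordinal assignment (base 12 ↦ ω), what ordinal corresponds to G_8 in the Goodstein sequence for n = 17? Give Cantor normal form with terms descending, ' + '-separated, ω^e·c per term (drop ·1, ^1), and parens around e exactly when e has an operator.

G_0=17  [base 4] 4^2 + 1  →[4↦5]→  5^2 + 1 = 26  −1 ⇒ G_1=25
G_1=25  [base 5] 5^2  →[5↦6]→  6^2 = 36  −1 ⇒ G_2=35
G_2=35  [base 6] 5·6 + 5  →[6↦7]→  5·7 + 5 = 40  −1 ⇒ G_3=39
G_3=39  [base 7] 5·7 + 4  →[7↦8]→  5·8 + 4 = 44  −1 ⇒ G_4=43
G_4=43  [base 8] 5·8 + 3  →[8↦9]→  5·9 + 3 = 48  −1 ⇒ G_5=47
G_5=47  [base 9] 5·9 + 2  →[9↦10]→  5·10 + 2 = 52  −1 ⇒ G_6=51
G_6=51  [base 10] 5·10 + 1  →[10↦11]→  5·11 + 1 = 56  −1 ⇒ G_7=55
G_7=55  [base 11] 5·11  →[11↦12]→  5·12 = 60  −1 ⇒ G_8=59

ω·4 + 11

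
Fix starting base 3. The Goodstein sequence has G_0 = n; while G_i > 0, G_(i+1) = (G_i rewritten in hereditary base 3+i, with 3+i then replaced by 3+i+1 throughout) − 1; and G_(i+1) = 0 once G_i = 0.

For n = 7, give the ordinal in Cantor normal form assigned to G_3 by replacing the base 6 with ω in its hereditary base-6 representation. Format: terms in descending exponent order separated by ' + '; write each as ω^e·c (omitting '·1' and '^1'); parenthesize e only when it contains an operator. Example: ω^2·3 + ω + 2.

ω + 3

G_0=7  [base 3] 2·3 + 1  →[3↦4]→  2·4 + 1 = 9  −1 ⇒ G_1=8
G_1=8  [base 4] 2·4  →[4↦5]→  2·5 = 10  −1 ⇒ G_2=9
G_2=9  [base 5] 5 + 4  →[5↦6]→  6 + 4 = 10  −1 ⇒ G_3=9
G_3=9  [base 6] 6 + 3  →[6↦7]→  7 + 3 = 10  −1 ⇒ G_4=9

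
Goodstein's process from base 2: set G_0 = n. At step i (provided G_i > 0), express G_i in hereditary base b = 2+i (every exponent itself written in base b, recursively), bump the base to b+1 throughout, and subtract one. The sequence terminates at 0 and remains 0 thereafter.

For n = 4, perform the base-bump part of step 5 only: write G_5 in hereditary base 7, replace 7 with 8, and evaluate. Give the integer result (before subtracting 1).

i=0: 4 = 2^2 (b=2); 2→3: 3^3 = 27; 27−1 = 26
i=1: 26 = 2·3^2 + 2·3 + 2 (b=3); 3→4: 2·4^2 + 2·4 + 2 = 42; 42−1 = 41
i=2: 41 = 2·4^2 + 2·4 + 1 (b=4); 4→5: 2·5^2 + 2·5 + 1 = 61; 61−1 = 60
i=3: 60 = 2·5^2 + 2·5 (b=5); 5→6: 2·6^2 + 2·6 = 84; 84−1 = 83
i=4: 83 = 2·6^2 + 6 + 5 (b=6); 6→7: 2·7^2 + 7 + 5 = 110; 110−1 = 109
i=5: 109 = 2·7^2 + 7 + 4 (b=7); 7→8: 2·8^2 + 8 + 4 = 140; 140−1 = 139

140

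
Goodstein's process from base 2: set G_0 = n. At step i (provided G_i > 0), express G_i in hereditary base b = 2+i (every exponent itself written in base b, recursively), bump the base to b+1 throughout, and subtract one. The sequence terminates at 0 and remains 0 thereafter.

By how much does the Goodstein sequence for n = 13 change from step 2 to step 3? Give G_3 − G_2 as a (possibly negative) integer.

base 2: 13 = 2^(2 + 1) + 2^2 + 1; at 3: 3^(3 + 1) + 3^3 + 1 = 109; next = 108
base 3: 108 = 3^(3 + 1) + 3^3; at 4: 4^(4 + 1) + 4^4 = 1280; next = 1279
base 4: 1279 = 4^(4 + 1) + 3·4^3 + 3·4^2 + 3·4 + 3; at 5: 5^(5 + 1) + 3·5^3 + 3·5^2 + 3·5 + 3 = 16093; next = 16092

14813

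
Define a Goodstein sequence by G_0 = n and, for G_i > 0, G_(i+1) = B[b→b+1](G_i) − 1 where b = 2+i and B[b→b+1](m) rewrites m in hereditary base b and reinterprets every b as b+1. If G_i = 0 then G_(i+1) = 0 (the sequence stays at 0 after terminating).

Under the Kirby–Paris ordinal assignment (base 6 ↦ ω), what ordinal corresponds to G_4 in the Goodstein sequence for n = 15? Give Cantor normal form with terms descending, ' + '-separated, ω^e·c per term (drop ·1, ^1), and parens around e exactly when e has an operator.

15 —HB2→ 2^(2 + 1) + 2^2 + 2 + 1 —bump→ 3^(3 + 1) + 3^3 + 3 + 1 = 112 —(−1)→ 111
111 —HB3→ 3^(3 + 1) + 3^3 + 3 —bump→ 4^(4 + 1) + 4^4 + 4 = 1284 —(−1)→ 1283
1283 —HB4→ 4^(4 + 1) + 4^4 + 3 —bump→ 5^(5 + 1) + 5^5 + 3 = 18753 —(−1)→ 18752
18752 —HB5→ 5^(5 + 1) + 5^5 + 2 —bump→ 6^(6 + 1) + 6^6 + 2 = 326594 —(−1)→ 326593

ω^(ω + 1) + ω^ω + 1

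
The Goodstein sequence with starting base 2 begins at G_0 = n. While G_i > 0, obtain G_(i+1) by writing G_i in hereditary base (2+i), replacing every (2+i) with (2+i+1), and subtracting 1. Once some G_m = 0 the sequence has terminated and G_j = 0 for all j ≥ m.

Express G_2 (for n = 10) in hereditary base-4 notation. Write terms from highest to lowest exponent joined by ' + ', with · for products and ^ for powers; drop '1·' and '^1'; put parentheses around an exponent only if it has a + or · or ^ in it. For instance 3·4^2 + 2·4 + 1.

step 0: 10 = 2^(2 + 1) + 2; sub 3 for 2: 3^(3 + 1) + 3; = 84; G_1 = 84−1 = 83
step 1: 83 = 3^(3 + 1) + 2; sub 4 for 3: 4^(4 + 1) + 2; = 1026; G_2 = 1026−1 = 1025
step 2: 1025 = 4^(4 + 1) + 1; sub 5 for 4: 5^(5 + 1) + 1; = 15626; G_3 = 15626−1 = 15625

4^(4 + 1) + 1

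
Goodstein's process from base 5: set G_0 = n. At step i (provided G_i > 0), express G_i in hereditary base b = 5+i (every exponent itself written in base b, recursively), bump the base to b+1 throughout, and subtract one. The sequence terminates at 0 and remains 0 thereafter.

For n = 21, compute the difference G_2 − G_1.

G_0=21  [base 5] 4·5 + 1  →[5↦6]→  4·6 + 1 = 25  −1 ⇒ G_1=24
G_1=24  [base 6] 4·6  →[6↦7]→  4·7 = 28  −1 ⇒ G_2=27

3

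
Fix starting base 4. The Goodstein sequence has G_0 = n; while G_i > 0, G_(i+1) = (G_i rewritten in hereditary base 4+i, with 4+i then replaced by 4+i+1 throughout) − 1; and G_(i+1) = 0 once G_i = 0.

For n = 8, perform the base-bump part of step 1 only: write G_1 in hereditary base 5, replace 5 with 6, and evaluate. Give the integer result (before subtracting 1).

base 4: 8 = 2·4; at 5: 2·5 = 10; next = 9
base 5: 9 = 5 + 4; at 6: 6 + 4 = 10; next = 9

10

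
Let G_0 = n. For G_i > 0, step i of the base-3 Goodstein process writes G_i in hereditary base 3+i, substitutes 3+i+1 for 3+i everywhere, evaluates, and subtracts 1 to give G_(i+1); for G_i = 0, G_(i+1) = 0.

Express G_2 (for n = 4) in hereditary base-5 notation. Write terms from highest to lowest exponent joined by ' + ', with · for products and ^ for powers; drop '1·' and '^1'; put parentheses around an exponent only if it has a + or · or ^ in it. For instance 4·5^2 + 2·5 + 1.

G_0 = 4. HB_3(4) = 3 + 1. Bump = 5. G_1 = 4.
G_1 = 4. HB_4(4) = 4. Bump = 5. G_2 = 4.

4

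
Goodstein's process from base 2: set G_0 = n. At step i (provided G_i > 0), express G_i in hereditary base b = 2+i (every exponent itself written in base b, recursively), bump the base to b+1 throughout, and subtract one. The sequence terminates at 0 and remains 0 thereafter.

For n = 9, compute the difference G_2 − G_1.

9 —HB2→ 2^(2 + 1) + 1 —bump→ 3^(3 + 1) + 1 = 82 —(−1)→ 81
81 —HB3→ 3^(3 + 1) —bump→ 4^(4 + 1) = 1024 —(−1)→ 1023

942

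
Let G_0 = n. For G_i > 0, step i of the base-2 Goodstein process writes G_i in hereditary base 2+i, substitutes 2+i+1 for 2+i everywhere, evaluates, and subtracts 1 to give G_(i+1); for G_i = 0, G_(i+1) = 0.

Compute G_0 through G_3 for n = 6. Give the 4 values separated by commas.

6, 29, 257, 3125

[0] 6 ≡ 2^2 + 2 (base 2). Lift 3: 30. −1: 29.
[1] 29 ≡ 3^3 + 2 (base 3). Lift 4: 258. −1: 257.
[2] 257 ≡ 4^4 + 1 (base 4). Lift 5: 3126. −1: 3125.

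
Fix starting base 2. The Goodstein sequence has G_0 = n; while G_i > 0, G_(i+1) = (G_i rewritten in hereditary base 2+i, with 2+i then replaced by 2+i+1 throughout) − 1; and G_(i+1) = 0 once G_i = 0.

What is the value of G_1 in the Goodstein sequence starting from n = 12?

107

G_0 = 12. HB_2(12) = 2^(2 + 1) + 2^2. Bump = 108. G_1 = 107.
G_1 = 107. HB_3(107) = 3^(3 + 1) + 2·3^2 + 2·3 + 2. Bump = 1066. G_2 = 1065.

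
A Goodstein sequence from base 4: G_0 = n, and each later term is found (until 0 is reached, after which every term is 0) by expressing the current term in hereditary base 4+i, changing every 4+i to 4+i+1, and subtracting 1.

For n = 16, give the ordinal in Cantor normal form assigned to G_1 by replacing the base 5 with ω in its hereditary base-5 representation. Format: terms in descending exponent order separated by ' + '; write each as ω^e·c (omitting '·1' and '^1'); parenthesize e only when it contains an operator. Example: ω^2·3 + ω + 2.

G_0 = 16. HB_4(16) = 4^2. Bump = 25. G_1 = 24.
G_1 = 24. HB_5(24) = 4·5 + 4. Bump = 28. G_2 = 27.

ω·4 + 4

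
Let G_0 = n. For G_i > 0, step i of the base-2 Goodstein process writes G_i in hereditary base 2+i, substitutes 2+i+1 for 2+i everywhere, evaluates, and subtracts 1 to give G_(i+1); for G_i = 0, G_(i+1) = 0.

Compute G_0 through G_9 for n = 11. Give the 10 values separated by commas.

G_0=11  [base 2] 2^(2 + 1) + 2 + 1  →[2↦3]→  3^(3 + 1) + 3 + 1 = 85  −1 ⇒ G_1=84
G_1=84  [base 3] 3^(3 + 1) + 3  →[3↦4]→  4^(4 + 1) + 4 = 1028  −1 ⇒ G_2=1027
G_2=1027  [base 4] 4^(4 + 1) + 3  →[4↦5]→  5^(5 + 1) + 3 = 15628  −1 ⇒ G_3=15627
G_3=15627  [base 5] 5^(5 + 1) + 2  →[5↦6]→  6^(6 + 1) + 2 = 279938  −1 ⇒ G_4=279937
G_4=279937  [base 6] 6^(6 + 1) + 1  →[6↦7]→  7^(7 + 1) + 1 = 5764802  −1 ⇒ G_5=5764801
G_5=5764801  [base 7] 7^(7 + 1)  →[7↦8]→  8^(8 + 1) = 134217728  −1 ⇒ G_6=134217727
G_6=134217727  [base 8] 7·8^8 + 7·8^7 + 7·8^6 + 7·8^5 + 7·8^4 + 7·8^3 + 7·8^2 + 7·8 + 7  →[8↦9]→  7·9^9 + 7·9^7 + 7·9^6 + 7·9^5 + 7·9^4 + 7·9^3 + 7·9^2 + 7·9 + 7 = 2749609303  −1 ⇒ G_7=2749609302
G_7=2749609302  [base 9] 7·9^9 + 7·9^7 + 7·9^6 + 7·9^5 + 7·9^4 + 7·9^3 + 7·9^2 + 7·9 + 6  →[9↦10]→  7·10^10 + 7·10^7 + 7·10^6 + 7·10^5 + 7·10^4 + 7·10^3 + 7·10^2 + 7·10 + 6 = 70077777776  −1 ⇒ G_8=70077777775
G_8=70077777775  [base 10] 7·10^10 + 7·10^7 + 7·10^6 + 7·10^5 + 7·10^4 + 7·10^3 + 7·10^2 + 7·10 + 5  →[10↦11]→  7·11^11 + 7·11^7 + 7·11^6 + 7·11^5 + 7·11^4 + 7·11^3 + 7·11^2 + 7·11 + 5 = 1997331745491  −1 ⇒ G_9=1997331745490

11, 84, 1027, 15627, 279937, 5764801, 134217727, 2749609302, 70077777775, 1997331745490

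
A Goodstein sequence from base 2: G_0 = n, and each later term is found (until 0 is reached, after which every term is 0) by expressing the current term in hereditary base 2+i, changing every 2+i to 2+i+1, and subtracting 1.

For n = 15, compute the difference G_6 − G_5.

144406599

15 —HB2→ 2^(2 + 1) + 2^2 + 2 + 1 —bump→ 3^(3 + 1) + 3^3 + 3 + 1 = 112 —(−1)→ 111
111 —HB3→ 3^(3 + 1) + 3^3 + 3 —bump→ 4^(4 + 1) + 4^4 + 4 = 1284 —(−1)→ 1283
1283 —HB4→ 4^(4 + 1) + 4^4 + 3 —bump→ 5^(5 + 1) + 5^5 + 3 = 18753 —(−1)→ 18752
18752 —HB5→ 5^(5 + 1) + 5^5 + 2 —bump→ 6^(6 + 1) + 6^6 + 2 = 326594 —(−1)→ 326593
326593 —HB6→ 6^(6 + 1) + 6^6 + 1 —bump→ 7^(7 + 1) + 7^7 + 1 = 6588345 —(−1)→ 6588344
6588344 —HB7→ 7^(7 + 1) + 7^7 —bump→ 8^(8 + 1) + 8^8 = 150994944 —(−1)→ 150994943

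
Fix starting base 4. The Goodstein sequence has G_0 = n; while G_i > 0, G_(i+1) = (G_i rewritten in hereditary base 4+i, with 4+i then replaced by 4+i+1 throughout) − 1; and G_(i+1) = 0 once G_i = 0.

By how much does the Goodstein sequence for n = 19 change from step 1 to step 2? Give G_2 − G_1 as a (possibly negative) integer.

step 0: 19 = 4^2 + 3; sub 5 for 4: 5^2 + 3; = 28; G_1 = 28−1 = 27
step 1: 27 = 5^2 + 2; sub 6 for 5: 6^2 + 2; = 38; G_2 = 38−1 = 37

10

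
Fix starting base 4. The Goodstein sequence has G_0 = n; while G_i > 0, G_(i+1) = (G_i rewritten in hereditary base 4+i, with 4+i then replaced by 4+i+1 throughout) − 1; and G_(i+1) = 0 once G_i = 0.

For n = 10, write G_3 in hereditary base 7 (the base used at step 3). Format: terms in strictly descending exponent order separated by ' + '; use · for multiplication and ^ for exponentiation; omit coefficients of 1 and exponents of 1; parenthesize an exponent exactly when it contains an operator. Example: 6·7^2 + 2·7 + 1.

i=0: 10 = 2·4 + 2 (b=4); 4→5: 2·5 + 2 = 12; 12−1 = 11
i=1: 11 = 2·5 + 1 (b=5); 5→6: 2·6 + 1 = 13; 13−1 = 12
i=2: 12 = 2·6 (b=6); 6→7: 2·7 = 14; 14−1 = 13

7 + 6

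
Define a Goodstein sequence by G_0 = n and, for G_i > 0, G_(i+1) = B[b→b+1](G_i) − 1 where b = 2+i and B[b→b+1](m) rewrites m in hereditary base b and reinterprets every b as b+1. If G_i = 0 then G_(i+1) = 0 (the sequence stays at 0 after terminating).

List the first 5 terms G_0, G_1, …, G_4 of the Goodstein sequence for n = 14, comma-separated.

14, 110, 1281, 18750, 326591

14 —HB2→ 2^(2 + 1) + 2^2 + 2 —bump→ 3^(3 + 1) + 3^3 + 3 = 111 —(−1)→ 110
110 —HB3→ 3^(3 + 1) + 3^3 + 2 —bump→ 4^(4 + 1) + 4^4 + 2 = 1282 —(−1)→ 1281
1281 —HB4→ 4^(4 + 1) + 4^4 + 1 —bump→ 5^(5 + 1) + 5^5 + 1 = 18751 —(−1)→ 18750
18750 —HB5→ 5^(5 + 1) + 5^5 —bump→ 6^(6 + 1) + 6^6 = 326592 —(−1)→ 326591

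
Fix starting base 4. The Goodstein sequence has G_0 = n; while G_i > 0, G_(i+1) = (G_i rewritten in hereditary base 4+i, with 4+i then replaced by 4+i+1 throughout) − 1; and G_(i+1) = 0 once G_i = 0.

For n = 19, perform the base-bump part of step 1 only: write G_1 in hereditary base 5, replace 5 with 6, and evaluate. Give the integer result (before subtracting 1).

19 —HB4→ 4^2 + 3 —bump→ 5^2 + 3 = 28 —(−1)→ 27
27 —HB5→ 5^2 + 2 —bump→ 6^2 + 2 = 38 —(−1)→ 37

38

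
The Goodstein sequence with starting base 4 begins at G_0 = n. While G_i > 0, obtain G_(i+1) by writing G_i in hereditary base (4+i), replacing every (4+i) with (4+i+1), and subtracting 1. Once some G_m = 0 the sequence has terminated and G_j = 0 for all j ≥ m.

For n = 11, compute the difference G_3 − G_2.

1

step 0: 11 = 2·4 + 3; sub 5 for 4: 2·5 + 3; = 13; G_1 = 13−1 = 12
step 1: 12 = 2·5 + 2; sub 6 for 5: 2·6 + 2; = 14; G_2 = 14−1 = 13
step 2: 13 = 2·6 + 1; sub 7 for 6: 2·7 + 1; = 15; G_3 = 15−1 = 14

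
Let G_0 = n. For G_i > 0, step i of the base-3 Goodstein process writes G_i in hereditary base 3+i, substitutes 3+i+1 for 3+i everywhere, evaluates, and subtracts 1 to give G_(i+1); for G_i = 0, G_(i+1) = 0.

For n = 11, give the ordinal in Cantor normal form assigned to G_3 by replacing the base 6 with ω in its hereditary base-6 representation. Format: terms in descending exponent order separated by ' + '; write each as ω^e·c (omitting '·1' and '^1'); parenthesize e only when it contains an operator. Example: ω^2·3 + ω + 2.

ω·5 + 5

base 3: 11 = 3^2 + 2; at 4: 4^2 + 2 = 18; next = 17
base 4: 17 = 4^2 + 1; at 5: 5^2 + 1 = 26; next = 25
base 5: 25 = 5^2; at 6: 6^2 = 36; next = 35
base 6: 35 = 5·6 + 5; at 7: 5·7 + 5 = 40; next = 39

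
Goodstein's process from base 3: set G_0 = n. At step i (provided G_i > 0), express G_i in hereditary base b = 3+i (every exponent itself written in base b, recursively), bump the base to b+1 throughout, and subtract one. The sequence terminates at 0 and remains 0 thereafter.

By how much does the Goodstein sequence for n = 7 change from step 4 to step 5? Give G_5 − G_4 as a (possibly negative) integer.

0

G_0=7  [base 3] 2·3 + 1  →[3↦4]→  2·4 + 1 = 9  −1 ⇒ G_1=8
G_1=8  [base 4] 2·4  →[4↦5]→  2·5 = 10  −1 ⇒ G_2=9
G_2=9  [base 5] 5 + 4  →[5↦6]→  6 + 4 = 10  −1 ⇒ G_3=9
G_3=9  [base 6] 6 + 3  →[6↦7]→  7 + 3 = 10  −1 ⇒ G_4=9
G_4=9  [base 7] 7 + 2  →[7↦8]→  8 + 2 = 10  −1 ⇒ G_5=9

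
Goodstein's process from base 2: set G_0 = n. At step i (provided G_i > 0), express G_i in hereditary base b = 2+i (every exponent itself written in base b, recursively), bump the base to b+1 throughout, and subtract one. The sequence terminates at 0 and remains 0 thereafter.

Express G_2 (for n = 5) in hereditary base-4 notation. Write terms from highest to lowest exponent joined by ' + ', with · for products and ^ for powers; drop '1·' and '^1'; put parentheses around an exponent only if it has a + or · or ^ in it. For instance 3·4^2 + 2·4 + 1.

5 —HB2→ 2^2 + 1 —bump→ 3^3 + 1 = 28 —(−1)→ 27
27 —HB3→ 3^3 —bump→ 4^4 = 256 —(−1)→ 255
255 —HB4→ 3·4^3 + 3·4^2 + 3·4 + 3 —bump→ 3·5^3 + 3·5^2 + 3·5 + 3 = 468 —(−1)→ 467

3·4^3 + 3·4^2 + 3·4 + 3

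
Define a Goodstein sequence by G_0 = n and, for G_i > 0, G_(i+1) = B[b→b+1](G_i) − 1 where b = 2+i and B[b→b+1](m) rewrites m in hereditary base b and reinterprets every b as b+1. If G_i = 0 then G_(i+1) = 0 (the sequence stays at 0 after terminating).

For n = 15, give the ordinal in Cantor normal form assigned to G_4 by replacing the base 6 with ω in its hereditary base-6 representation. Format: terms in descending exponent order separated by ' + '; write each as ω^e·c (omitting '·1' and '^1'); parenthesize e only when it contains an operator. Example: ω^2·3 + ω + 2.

ω^(ω + 1) + ω^ω + 1

base 2: 15 = 2^(2 + 1) + 2^2 + 2 + 1; at 3: 3^(3 + 1) + 3^3 + 3 + 1 = 112; next = 111
base 3: 111 = 3^(3 + 1) + 3^3 + 3; at 4: 4^(4 + 1) + 4^4 + 4 = 1284; next = 1283
base 4: 1283 = 4^(4 + 1) + 4^4 + 3; at 5: 5^(5 + 1) + 5^5 + 3 = 18753; next = 18752
base 5: 18752 = 5^(5 + 1) + 5^5 + 2; at 6: 6^(6 + 1) + 6^6 + 2 = 326594; next = 326593
base 6: 326593 = 6^(6 + 1) + 6^6 + 1; at 7: 7^(7 + 1) + 7^7 + 1 = 6588345; next = 6588344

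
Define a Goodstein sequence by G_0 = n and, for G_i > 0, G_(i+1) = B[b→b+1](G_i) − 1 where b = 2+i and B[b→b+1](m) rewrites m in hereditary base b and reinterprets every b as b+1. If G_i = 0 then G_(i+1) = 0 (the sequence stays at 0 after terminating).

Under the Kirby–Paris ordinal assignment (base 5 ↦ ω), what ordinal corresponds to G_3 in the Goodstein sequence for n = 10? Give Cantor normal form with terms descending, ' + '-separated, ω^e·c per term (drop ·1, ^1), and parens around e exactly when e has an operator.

G_0 = 10. HB_2(10) = 2^(2 + 1) + 2. Bump = 84. G_1 = 83.
G_1 = 83. HB_3(83) = 3^(3 + 1) + 2. Bump = 1026. G_2 = 1025.
G_2 = 1025. HB_4(1025) = 4^(4 + 1) + 1. Bump = 15626. G_3 = 15625.

ω^(ω + 1)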